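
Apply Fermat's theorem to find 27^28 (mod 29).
By Fermat's Little Theorem, 27^{28} ≡ 1 (mod 29) since 29 is prime and gcd(27, 29) = 1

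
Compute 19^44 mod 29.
Using Fermat: 19^{28} ≡ 1 (mod 29). 44 ≡ 16 (mod 28). So 19^{44} ≡ 19^{16} ≡ 16 (mod 29)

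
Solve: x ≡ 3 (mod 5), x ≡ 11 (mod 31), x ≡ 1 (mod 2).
M = 5 × 31 × 2 = 310. M₁ = 62, y₁ ≡ 3 (mod 5). M₂ = 10, y₂ ≡ 28 (mod 31). M₃ = 155, y₃ ≡ 1 (mod 2). x = 3×62×3 + 11×10×28 + 1×155×1 ≡ 73 (mod 310)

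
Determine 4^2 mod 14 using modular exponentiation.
2 = 2 (binary 10). Repeated squaring mod 14: 4^1 ≡ 4; 4^2 ≡ 4² = 16 ≡ 2. So 4^2 ≡ 2 (mod 14).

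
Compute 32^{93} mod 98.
8

Using successive squaring:
Binary expansion of 93: 1011101
Powers of 32 mod 98 (each is the square of the previous):
  32^1 ≡ 32 (mod 98)
  32^2 ≡ 32² = 1024 ≡ 44 (mod 98)
  32^4 ≡ 44² = 1936 ≡ 74 (mod 98)
  32^8 ≡ 74² = 5476 ≡ 86 (mod 98)
  32^16 ≡ 86² = 7396 ≡ 46 (mod 98)
  32^32 ≡ 46² = 2116 ≡ 58 (mod 98)
  32^64 ≡ 58² = 3364 ≡ 32 (mod 98)
93 = 64 + 16 + 8 + 4 + 1, so 32^93 = 32^64 × 32^16 × 32^8 × 32^4 × 32^1 ≡ 32 × 46 × 86 × 74 × 32 (mod 98)
Multiplying step by step:
  32 × 46 = 1472 ≡ 2 (mod 98)
  2 × 86 = 172 ≡ 74 (mod 98)
  74 × 74 = 5476 ≡ 86 (mod 98)
  86 × 32 = 2752 ≡ 8 (mod 98)
Result: 32^93 ≡ 8 (mod 98)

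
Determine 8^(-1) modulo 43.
8^(-1) ≡ 27 (mod 43). Verification: 8 × 27 = 216 ≡ 1 (mod 43)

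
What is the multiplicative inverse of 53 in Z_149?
53^(-1) ≡ 45 (mod 149). Verification: 53 × 45 = 2385 ≡ 1 (mod 149)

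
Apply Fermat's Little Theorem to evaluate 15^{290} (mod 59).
1

By Fermat's Little Theorem, a^(p-1) ≡ 1 (mod p) for prime p and gcd(a, p) = 1
Here p = 59, so 15^58 ≡ 1 (mod 59)
We can reduce the exponent: 290 mod 58 = 0
So 15^290 ≡ 15^0 (mod 59)
Computing: 15^0 mod 59 = 1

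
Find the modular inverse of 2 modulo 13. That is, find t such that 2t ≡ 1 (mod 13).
7

Using Extended Euclidean Algorithm:
gcd(2, 13) = 1
Bezout coefficients: 2 × -6 + 13 × 1 = 1
So 2 × -6 ≡ 1 (mod 13)
The inverse is -6 mod 13 = 7
Verification: 2 × 7 = 14 = 1 × 13 + 1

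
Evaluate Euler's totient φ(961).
930

Prime factorization: 961 = 31^2
Using the formula φ(n) = n × Π(1 - 1/p) for each prime factor p:
φ(961) = 961 × (1 - 1/31)
φ(961) = 930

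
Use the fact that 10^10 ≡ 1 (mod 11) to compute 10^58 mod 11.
By Fermat: 10^{10} ≡ 1 (mod 11). 58 = 5×10 + 8. So 10^{58} ≡ 10^{8} ≡ 1 (mod 11)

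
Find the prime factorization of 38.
2 × 19

Divide by primes starting from smallest:
38 ÷ 2 = 19
19 ÷ 19 = 1

38 = 2 × 19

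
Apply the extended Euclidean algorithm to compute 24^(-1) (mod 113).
Extended GCD: 24(33) + 113(-7) = 1. So 24^(-1) ≡ 33 ≡ 33 (mod 113). Verify: 24 × 33 = 792 ≡ 1 (mod 113)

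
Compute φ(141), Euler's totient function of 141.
92

Prime factorization: 141 = 3 × 47
Using the formula φ(n) = n × Π(1 - 1/p) for each prime factor p:
φ(141) = 141 × (1 - 1/3) × (1 - 1/47)
φ(141) = 92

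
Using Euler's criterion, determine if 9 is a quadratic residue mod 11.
By Euler's criterion: 9^{5} ≡ 1 (mod 11). Since this equals 1, 9 is a QR.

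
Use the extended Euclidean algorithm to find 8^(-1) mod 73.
Extended GCD: 8(-9) + 73(1) = 1. So 8^(-1) ≡ 64 ≡ 64 (mod 73). Verify: 8 × 64 = 512 ≡ 1 (mod 73)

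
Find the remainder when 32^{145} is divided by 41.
By Fermat: 32^{40} ≡ 1 (mod 41). 145 = 3×40 + 25. So 32^{145} ≡ 32^{25} ≡ 32 (mod 41)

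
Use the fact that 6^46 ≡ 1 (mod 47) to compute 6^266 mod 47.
By Fermat: 6^{46} ≡ 1 (mod 47). 266 ≡ 36 (mod 46). So 6^{266} ≡ 6^{36} ≡ 34 (mod 47)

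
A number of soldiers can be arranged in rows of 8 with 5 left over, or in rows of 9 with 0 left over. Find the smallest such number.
M = 8 × 9 = 72. M₁ = 9, y₁ ≡ 1 (mod 8). M₂ = 8, y₂ ≡ 8 (mod 9). t = 5×9×1 + 0×8×8 ≡ 45 (mod 72). The smallest positive such number is 45.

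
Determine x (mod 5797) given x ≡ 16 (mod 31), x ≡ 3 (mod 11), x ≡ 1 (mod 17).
1752

Using the Chinese Remainder Theorem:
M = product of moduli = 5797
For equation 1: M_1 = 187, 187 ≡ 1 (mod 31), inverse of 187 mod 31 is 1 (check: 1 × 1 = 1 ≡ 1 (mod 31))
For equation 2: M_2 = 527, 527 ≡ 10 (mod 11), inverse of 527 mod 11 is 10 (check: 10 × 10 = 100 ≡ 1 (mod 11))
For equation 3: M_3 = 341, 341 ≡ 1 (mod 17), inverse of 341 mod 17 is 1 (check: 1 × 1 = 1 ≡ 1 (mod 17))
Combine: x ≡ Σ r_i×M_i×(M_i⁻¹ mod m_i) = 16×187×1 + 3×527×10 + 1×341×1 = 2992 + 15810 + 341 = 19143
19143 mod 5797 = 1752
x ≡ 1752 (mod 5797)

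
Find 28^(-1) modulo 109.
74

Using Extended Euclidean Algorithm:
gcd(28, 109) = 1
Bezout coefficients: 28 × -35 + 109 × 9 = 1
So 28 × -35 ≡ 1 (mod 109)
The inverse is -35 mod 109 = 74
Verification: 28 × 74 = 2072 = 19 × 109 + 1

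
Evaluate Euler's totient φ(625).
500

Prime factorization: 625 = 5^4
Using the formula φ(n) = n × Π(1 - 1/p) for each prime factor p:
φ(625) = 625 × (1 - 1/5)
φ(625) = 500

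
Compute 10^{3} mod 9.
1

Using successive squaring:
Binary expansion of 3: 11
Powers of 10 mod 9 (each is the square of the previous):
  10^1 ≡ 1 (mod 9)
  10^2 ≡ 1² = 1 ≡ 1 (mod 9)
3 = 2 + 1, so 10^3 = 10^2 × 10^1 ≡ 1 × 1 (mod 9)
Multiplying step by step:
  1 × 1 = 1 ≡ 1 (mod 9)
Result: 10^3 ≡ 1 (mod 9)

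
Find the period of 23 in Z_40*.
Powers of 23 mod 40: 23^1≡23, 23^2≡9, 23^3≡7, 23^4≡1. Order = 4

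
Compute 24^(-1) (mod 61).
28

Using Extended Euclidean Algorithm:
gcd(24, 61) = 1
Bezout coefficients: 24 × 28 + 61 × -11 = 1
So 24 × 28 ≡ 1 (mod 61)
The inverse is 28 mod 61 = 28
Verification: 24 × 28 = 672 = 11 × 61 + 1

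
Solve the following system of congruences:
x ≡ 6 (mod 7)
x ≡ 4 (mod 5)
34

Using the Chinese Remainder Theorem:
M = product of moduli = 35
For equation 1: M_1 = 5, 5 ≡ 5 (mod 7), inverse of 5 mod 7 is 3 (check: 5 × 3 = 15 ≡ 1 (mod 7))
For equation 2: M_2 = 7, 7 ≡ 2 (mod 5), inverse of 7 mod 5 is 3 (check: 2 × 3 = 6 ≡ 1 (mod 5))
Combine: x ≡ Σ r_i×M_i×(M_i⁻¹ mod m_i) = 6×5×3 + 4×7×3 = 90 + 84 = 174
174 mod 35 = 34
x ≡ 34 (mod 35)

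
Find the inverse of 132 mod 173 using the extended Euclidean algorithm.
Extended GCD: 132(-38) + 173(29) = 1. So 132^(-1) ≡ 135 ≡ 135 (mod 173). Verify: 132 × 135 = 17820 ≡ 1 (mod 173)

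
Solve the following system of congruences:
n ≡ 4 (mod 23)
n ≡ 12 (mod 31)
694

Using the Chinese Remainder Theorem:
M = product of moduli = 713
For equation 1: M_1 = 31, 31 ≡ 8 (mod 23), inverse of 31 mod 23 is 3 (check: 8 × 3 = 24 ≡ 1 (mod 23))
For equation 2: M_2 = 23, 23 ≡ 23 (mod 31), inverse of 23 mod 31 is 27 (check: 23 × 27 = 621 ≡ 1 (mod 31))
Combine: n ≡ Σ r_i×M_i×(M_i⁻¹ mod m_i) = 4×31×3 + 12×23×27 = 372 + 7452 = 7824
7824 mod 713 = 694
n ≡ 694 (mod 713)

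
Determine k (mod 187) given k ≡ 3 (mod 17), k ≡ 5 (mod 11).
71

Using the Chinese Remainder Theorem:
M = product of moduli = 187
For equation 1: M_1 = 11, 11 ≡ 11 (mod 17), inverse of 11 mod 17 is 14 (check: 11 × 14 = 154 ≡ 1 (mod 17))
For equation 2: M_2 = 17, 17 ≡ 6 (mod 11), inverse of 17 mod 11 is 2 (check: 6 × 2 = 12 ≡ 1 (mod 11))
Combine: k ≡ Σ r_i×M_i×(M_i⁻¹ mod m_i) = 3×11×14 + 5×17×2 = 462 + 170 = 632
632 mod 187 = 71
k ≡ 71 (mod 187)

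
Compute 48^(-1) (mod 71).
37

Using Extended Euclidean Algorithm:
gcd(48, 71) = 1
Bezout coefficients: 48 × -34 + 71 × 23 = 1
So 48 × -34 ≡ 1 (mod 71)
The inverse is -34 mod 71 = 37
Verification: 48 × 37 = 1776 = 25 × 71 + 1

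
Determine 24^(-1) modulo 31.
24^(-1) ≡ 22 (mod 31). Verification: 24 × 22 = 528 ≡ 1 (mod 31)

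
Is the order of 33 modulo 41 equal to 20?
Yes, ord_41(33) = 20.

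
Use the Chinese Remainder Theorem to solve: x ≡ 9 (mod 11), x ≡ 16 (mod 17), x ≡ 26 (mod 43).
5014

Using the Chinese Remainder Theorem:
M = product of moduli = 8041
For equation 1: M_1 = 731, 731 ≡ 5 (mod 11), inverse of 731 mod 11 is 9 (check: 5 × 9 = 45 ≡ 1 (mod 11))
For equation 2: M_2 = 473, 473 ≡ 14 (mod 17), inverse of 473 mod 17 is 11 (check: 14 × 11 = 154 ≡ 1 (mod 17))
For equation 3: M_3 = 187, 187 ≡ 15 (mod 43), inverse of 187 mod 43 is 23 (check: 15 × 23 = 345 ≡ 1 (mod 43))
Combine: x ≡ Σ r_i×M_i×(M_i⁻¹ mod m_i) = 9×731×9 + 16×473×11 + 26×187×23 = 59211 + 83248 + 111826 = 254285
254285 mod 8041 = 5014
x ≡ 5014 (mod 8041)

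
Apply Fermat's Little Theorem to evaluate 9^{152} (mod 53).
24

By Fermat's Little Theorem, a^(p-1) ≡ 1 (mod p) for prime p and gcd(a, p) = 1
Here p = 53, so 9^52 ≡ 1 (mod 53)
We can reduce the exponent: 152 mod 52 = 48
So 9^152 ≡ 9^48 (mod 53)
Computing: 9^48 mod 53 = 24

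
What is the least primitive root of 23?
5

A primitive root g modulo p has order p-1 = 22
Prime divisors of 22: [2, 11]
g is a primitive root iff g^(22/q) ≢ 1 (mod 23) for each prime divisor q
Testing small values:
  g = 2: 2^11 ≡ 1, 2^2 ≡ 4 (mod 23) → 2^11 ≡ 1, not primitive root
  g = 3: 3^11 ≡ 1, 3^2 ≡ 9 (mod 23) → 3^11 ≡ 1, not primitive root
  g = 4: 4^11 ≡ 1, 4^2 ≡ 16 (mod 23) → 4^11 ≡ 1, not primitive root
  g = 5: 5^11 ≡ 22, 5^2 ≡ 2 (mod 23) → none is 1, primitive root!
The smallest primitive root is 5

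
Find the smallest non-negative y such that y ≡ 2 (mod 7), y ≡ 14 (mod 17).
65

Using the Chinese Remainder Theorem:
M = product of moduli = 119
For equation 1: M_1 = 17, 17 ≡ 3 (mod 7), inverse of 17 mod 7 is 5 (check: 3 × 5 = 15 ≡ 1 (mod 7))
For equation 2: M_2 = 7, 7 ≡ 7 (mod 17), inverse of 7 mod 17 is 5 (check: 7 × 5 = 35 ≡ 1 (mod 17))
Combine: y ≡ Σ r_i×M_i×(M_i⁻¹ mod m_i) = 2×17×5 + 14×7×5 = 170 + 490 = 660
660 mod 119 = 65
y ≡ 65 (mod 119)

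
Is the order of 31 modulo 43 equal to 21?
Yes, ord_43(31) = 21.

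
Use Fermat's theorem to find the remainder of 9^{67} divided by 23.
9

By Fermat's Little Theorem, a^(p-1) ≡ 1 (mod p) for prime p and gcd(a, p) = 1
Here p = 23, so 9^22 ≡ 1 (mod 23)
We can reduce the exponent: 67 mod 22 = 1
So 9^67 ≡ 9^1 (mod 23)
Computing: 9^1 mod 23 = 9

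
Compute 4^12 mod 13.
Using Fermat: 4^{12} ≡ 1 (mod 13). 12 ≡ 0 (mod 12). So 4^{12} ≡ 4^{0} ≡ 1 (mod 13)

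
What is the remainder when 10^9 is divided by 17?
9 = 8 + 1 (binary 1001). Repeated squaring mod 17: 10^1 ≡ 10; 10^2 ≡ 10² = 100 ≡ 15; 10^4 ≡ 15² = 225 ≡ 4; 10^8 ≡ 4² = 16 ≡ 16. Multiply: 10^9 = 10^8 × 10^1 ≡ 16 × 10 (mod 17): 16 × 10 = 160 ≡ 7. So 10^9 ≡ 7 (mod 17).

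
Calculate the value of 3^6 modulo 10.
6 = 4 + 2 (binary 110). Repeated squaring mod 10: 3^1 ≡ 3; 3^2 ≡ 3² = 9 ≡ 9; 3^4 ≡ 9² = 81 ≡ 1. Multiply: 3^6 = 3^4 × 3^2 ≡ 1 × 9 (mod 10): 1 × 9 = 9 ≡ 9. So 3^6 ≡ 9 (mod 10).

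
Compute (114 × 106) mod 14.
2

(114 × 106) = 12084
12084 mod 14 = 2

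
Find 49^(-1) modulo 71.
29

Using Extended Euclidean Algorithm:
gcd(49, 71) = 1
Bezout coefficients: 49 × 29 + 71 × -20 = 1
So 49 × 29 ≡ 1 (mod 71)
The inverse is 29 mod 71 = 29
Verification: 49 × 29 = 1421 = 20 × 71 + 1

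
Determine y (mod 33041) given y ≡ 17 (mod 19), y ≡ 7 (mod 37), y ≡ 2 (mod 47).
20024

Using the Chinese Remainder Theorem:
M = product of moduli = 33041
For equation 1: M_1 = 1739, 1739 ≡ 10 (mod 19), inverse of 1739 mod 19 is 2 (check: 10 × 2 = 20 ≡ 1 (mod 19))
For equation 2: M_2 = 893, 893 ≡ 5 (mod 37), inverse of 893 mod 37 is 15 (check: 5 × 15 = 75 ≡ 1 (mod 37))
For equation 3: M_3 = 703, 703 ≡ 45 (mod 47), inverse of 703 mod 47 is 23 (check: 45 × 23 = 1035 ≡ 1 (mod 47))
Combine: y ≡ Σ r_i×M_i×(M_i⁻¹ mod m_i) = 17×1739×2 + 7×893×15 + 2×703×23 = 59126 + 93765 + 32338 = 185229
185229 mod 33041 = 20024
y ≡ 20024 (mod 33041)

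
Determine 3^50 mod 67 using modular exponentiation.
Using repeated squaring. 50 = 32 + 16 + 2 (binary 110010). Repeated squaring mod 67: 3^1 ≡ 3; 3^2 ≡ 3² = 9 ≡ 9; 3^4 ≡ 9² = 81 ≡ 14; 3^8 ≡ 14² = 196 ≡ 62; 3^16 ≡ 62² = 3844 ≡ 25; 3^32 ≡ 25² = 625 ≡ 22. Multiply: 3^50 = 3^32 × 3^16 × 3^2 ≡ 22 × 25 × 9 (mod 67): 22 × 25 = 550 ≡ 14; 14 × 9 = 126 ≡ 59. So 3^50 ≡ 59 (mod 67).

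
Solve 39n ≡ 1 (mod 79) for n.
39^(-1) ≡ 77 (mod 79). Verification: 39 × 77 = 3003 ≡ 1 (mod 79)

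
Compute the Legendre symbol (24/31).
(24/31) = 24^{15} mod 31 = -1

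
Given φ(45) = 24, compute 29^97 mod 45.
By Euler: 29^{24} ≡ 1 (mod 45) since gcd(29, 45) = 1. 97 = 4×24 + 1. So 29^{97} ≡ 29^{1} ≡ 29 (mod 45)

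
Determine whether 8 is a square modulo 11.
By Euler's criterion: 8^{5} ≡ 10 (mod 11). Since this equals -1 (≡ 10), 8 is not a QR.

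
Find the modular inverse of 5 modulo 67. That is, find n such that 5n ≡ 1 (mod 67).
27

Using Extended Euclidean Algorithm:
gcd(5, 67) = 1
Bezout coefficients: 5 × 27 + 67 × -2 = 1
So 5 × 27 ≡ 1 (mod 67)
The inverse is 27 mod 67 = 27
Verification: 5 × 27 = 135 = 2 × 67 + 1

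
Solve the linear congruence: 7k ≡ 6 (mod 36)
6

Since gcd(7, 36) = 1 divides 6, a solution exists.
Multiply both sides by the inverse of 7 mod 36:
  7^(-1) mod 36 = 31
  x ≡ 31 × 6 ≡ 186 ≡ 6 (mod 36)
Verification: 7 × 6 = 42 = 1 × 36 + 6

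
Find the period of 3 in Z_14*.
Powers of 3 mod 14: 3^1≡3, 3^2≡9, 3^3≡13, 3^4≡11, 3^5≡5, 3^6≡1. Order = 6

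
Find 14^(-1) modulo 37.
8

Using Extended Euclidean Algorithm:
gcd(14, 37) = 1
Bezout coefficients: 14 × 8 + 37 × -3 = 1
So 14 × 8 ≡ 1 (mod 37)
The inverse is 8 mod 37 = 8
Verification: 14 × 8 = 112 = 3 × 37 + 1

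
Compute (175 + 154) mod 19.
6

(175 + 154) = 329
329 mod 19 = 6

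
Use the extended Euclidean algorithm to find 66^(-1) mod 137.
Extended GCD: 66(27) + 137(-13) = 1. So 66^(-1) ≡ 27 ≡ 27 (mod 137). Verify: 66 × 27 = 1782 ≡ 1 (mod 137)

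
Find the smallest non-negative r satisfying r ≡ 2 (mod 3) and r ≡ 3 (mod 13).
M = 3 × 13 = 39. M₁ = 13, y₁ ≡ 1 (mod 3). M₂ = 3, y₂ ≡ 9 (mod 13). r = 2×13×1 + 3×3×9 ≡ 29 (mod 39)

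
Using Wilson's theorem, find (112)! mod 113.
By Wilson's theorem, (112)! ≡ -1 ≡ 112 (mod 113)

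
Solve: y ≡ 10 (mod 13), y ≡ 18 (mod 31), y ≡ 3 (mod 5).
M = 13 × 31 × 5 = 2015. M₁ = 155, y₁ ≡ 12 (mod 13). M₂ = 65, y₂ ≡ 21 (mod 31). M₃ = 403, y₃ ≡ 2 (mod 5). y = 10×155×12 + 18×65×21 + 3×403×2 ≡ 1258 (mod 2015)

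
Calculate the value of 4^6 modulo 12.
6 = 4 + 2 (binary 110). Repeated squaring mod 12: 4^1 ≡ 4; 4^2 ≡ 4² = 16 ≡ 4; 4^4 ≡ 4² = 16 ≡ 4. Multiply: 4^6 = 4^4 × 4^2 ≡ 4 × 4 (mod 12): 4 × 4 = 16 ≡ 4. So 4^6 ≡ 4 (mod 12).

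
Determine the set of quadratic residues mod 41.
QRs mod 41: {1, 2, 4, 5, 8, 9, 10, 16, 18, 20, 21, 23, 25, 31, 32, 33, 36, 37, 39, 40}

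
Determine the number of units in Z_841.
812

Prime factorization: 841 = 29^2
Using the formula φ(n) = n × Π(1 - 1/p) for each prime factor p:
φ(841) = 841 × (1 - 1/29)
φ(841) = 812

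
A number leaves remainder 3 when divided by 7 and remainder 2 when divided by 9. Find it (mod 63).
M = 7 × 9 = 63. M₁ = 9, y₁ ≡ 4 (mod 7). M₂ = 7, y₂ ≡ 4 (mod 9). m = 3×9×4 + 2×7×4 ≡ 38 (mod 63)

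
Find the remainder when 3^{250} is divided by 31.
By Fermat: 3^{30} ≡ 1 (mod 31). 250 = 8×30 + 10. So 3^{250} ≡ 3^{10} ≡ 25 (mod 31)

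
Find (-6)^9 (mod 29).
(-6) ≡ 23 (mod 29). 9 = 8 + 1 (binary 1001). Repeated squaring mod 29: 23^1 ≡ 23; 23^2 ≡ 23² = 529 ≡ 7; 23^4 ≡ 7² = 49 ≡ 20; 23^8 ≡ 20² = 400 ≡ 23. Multiply: (-6)^9 ≡ 23^8 × 23^1 ≡ 23 × 23 (mod 29): 23 × 23 = 529 ≡ 7. So (-6)^9 ≡ 7 (mod 29).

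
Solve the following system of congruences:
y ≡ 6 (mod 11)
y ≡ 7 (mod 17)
160

Using the Chinese Remainder Theorem:
M = product of moduli = 187
For equation 1: M_1 = 17, 17 ≡ 6 (mod 11), inverse of 17 mod 11 is 2 (check: 6 × 2 = 12 ≡ 1 (mod 11))
For equation 2: M_2 = 11, 11 ≡ 11 (mod 17), inverse of 11 mod 17 is 14 (check: 11 × 14 = 154 ≡ 1 (mod 17))
Combine: y ≡ Σ r_i×M_i×(M_i⁻¹ mod m_i) = 6×17×2 + 7×11×14 = 204 + 1078 = 1282
1282 mod 187 = 160
y ≡ 160 (mod 187)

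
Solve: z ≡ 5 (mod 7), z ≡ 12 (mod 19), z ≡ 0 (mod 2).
M = 7 × 19 × 2 = 266. M₁ = 38, y₁ ≡ 5 (mod 7). M₂ = 14, y₂ ≡ 15 (mod 19). M₃ = 133, y₃ ≡ 1 (mod 2). z = 5×38×5 + 12×14×15 + 0×133×1 ≡ 12 (mod 266)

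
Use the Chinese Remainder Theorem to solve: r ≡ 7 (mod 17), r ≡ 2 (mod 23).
M = 17 × 23 = 391. M₁ = 23, y₁ ≡ 3 (mod 17). M₂ = 17, y₂ ≡ 19 (mod 23). r = 7×23×3 + 2×17×19 ≡ 347 (mod 391)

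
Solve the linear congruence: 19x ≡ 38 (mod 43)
2

Since gcd(19, 43) = 1 divides 38, a solution exists.
Multiply both sides by the inverse of 19 mod 43:
  19^(-1) mod 43 = 34
  x ≡ 34 × 38 ≡ 1292 ≡ 2 (mod 43)
Verification: 19 × 2 = 38 = 0 × 43 + 38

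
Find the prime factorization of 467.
467

Divide by primes starting from smallest:
467 ÷ 467 = 1

467 = 467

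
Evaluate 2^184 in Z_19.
Using Fermat: 2^{18} ≡ 1 (mod 19). 184 ≡ 4 (mod 18). So 2^{184} ≡ 2^{4} ≡ 16 (mod 19)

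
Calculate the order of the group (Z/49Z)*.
42

Prime factorization: 49 = 7^2
Using the formula φ(n) = n × Π(1 - 1/p) for each prime factor p:
φ(49) = 49 × (1 - 1/7)
φ(49) = 42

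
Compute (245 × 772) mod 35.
0

(245 × 772) = 189140
189140 mod 35 = 0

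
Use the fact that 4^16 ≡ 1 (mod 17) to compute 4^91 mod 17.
By Fermat: 4^{16} ≡ 1 (mod 17). 91 = 5×16 + 11. So 4^{91} ≡ 4^{11} ≡ 13 (mod 17)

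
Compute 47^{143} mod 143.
5

Using successive squaring:
Binary expansion of 143: 10001111
Powers of 47 mod 143 (each is the square of the previous):
  47^1 ≡ 47 (mod 143)
  47^2 ≡ 47² = 2209 ≡ 64 (mod 143)
  47^4 ≡ 64² = 4096 ≡ 92 (mod 143)
  47^8 ≡ 92² = 8464 ≡ 27 (mod 143)
  47^16 ≡ 27² = 729 ≡ 14 (mod 143)
  47^32 ≡ 14² = 196 ≡ 53 (mod 143)
  47^64 ≡ 53² = 2809 ≡ 92 (mod 143)
  47^128 ≡ 92² = 8464 ≡ 27 (mod 143)
143 = 128 + 8 + 4 + 2 + 1, so 47^143 = 47^128 × 47^8 × 47^4 × 47^2 × 47^1 ≡ 27 × 27 × 92 × 64 × 47 (mod 143)
Multiplying step by step:
  27 × 27 = 729 ≡ 14 (mod 143)
  14 × 92 = 1288 ≡ 1 (mod 143)
  1 × 64 = 64 ≡ 64 (mod 143)
  64 × 47 = 3008 ≡ 5 (mod 143)
Result: 47^143 ≡ 5 (mod 143)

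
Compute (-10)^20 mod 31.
Using repeated squaring. (-10) ≡ 21 (mod 31). 20 = 16 + 4 (binary 10100). Repeated squaring mod 31: 21^1 ≡ 21; 21^2 ≡ 21² = 441 ≡ 7; 21^4 ≡ 7² = 49 ≡ 18; 21^8 ≡ 18² = 324 ≡ 14; 21^16 ≡ 14² = 196 ≡ 10. Multiply: (-10)^20 ≡ 21^16 × 21^4 ≡ 10 × 18 (mod 31): 10 × 18 = 180 ≡ 25. So (-10)^20 ≡ 25 (mod 31).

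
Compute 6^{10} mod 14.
8

Using successive squaring:
Binary expansion of 10: 1010
Powers of 6 mod 14 (each is the square of the previous):
  6^1 ≡ 6 (mod 14)
  6^2 ≡ 6² = 36 ≡ 8 (mod 14)
  6^4 ≡ 8² = 64 ≡ 8 (mod 14)
  6^8 ≡ 8² = 64 ≡ 8 (mod 14)
10 = 8 + 2, so 6^10 = 6^8 × 6^2 ≡ 8 × 8 (mod 14)
Multiplying step by step:
  8 × 8 = 64 ≡ 8 (mod 14)
Result: 6^10 ≡ 8 (mod 14)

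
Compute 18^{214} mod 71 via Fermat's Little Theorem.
38

By Fermat's Little Theorem, a^(p-1) ≡ 1 (mod p) for prime p and gcd(a, p) = 1
Here p = 71, so 18^70 ≡ 1 (mod 71)
We can reduce the exponent: 214 mod 70 = 4
So 18^214 ≡ 18^4 (mod 71)
Computing: 18^4 mod 71 = 38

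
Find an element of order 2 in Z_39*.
14 has order 2 mod 39 since 14^{2} ≡ 1 (mod 39) and no smaller power works.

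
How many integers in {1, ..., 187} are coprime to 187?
160

Prime factorization: 187 = 11 × 17
Using the formula φ(n) = n × Π(1 - 1/p) for each prime factor p:
φ(187) = 187 × (1 - 1/11) × (1 - 1/17)
φ(187) = 160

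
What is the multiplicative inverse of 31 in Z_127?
31^(-1) ≡ 41 (mod 127). Verification: 31 × 41 = 1271 ≡ 1 (mod 127)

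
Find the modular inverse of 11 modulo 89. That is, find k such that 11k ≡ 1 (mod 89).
81

Using Extended Euclidean Algorithm:
gcd(11, 89) = 1
Bezout coefficients: 11 × -8 + 89 × 1 = 1
So 11 × -8 ≡ 1 (mod 89)
The inverse is -8 mod 89 = 81
Verification: 11 × 81 = 891 = 10 × 89 + 1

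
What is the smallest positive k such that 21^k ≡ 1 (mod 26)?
Powers of 21 mod 26: 21^1≡21, 21^2≡25, 21^3≡5, 21^4≡1. Order = 4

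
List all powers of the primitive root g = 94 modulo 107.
g^1, g^2, ..., g^{106} mod 107: {94, 62, 50, 99, 104, 39, 28, 64, 24, 9, 97, 23, 22, 35, 80, 30, 38, 41, 2, 81, 17, 100, 91, 101, 78, 56, 21, 48, 18, 87, 46, 44, 70, 53, 60, 76, 82, 4, 55, 34, 93, 75, 95, 49, 5, 42, 96, 36, 67, 92, 88, 33, 106, 13, 45, 57, 8, 3, 68, 79, 43, 83, 98, 10, 84, 85, 72, 27, 77, 69, 66, 105, 26, 90, 7, 16, 6, 29, 51, 86, 59, 89, 20, 61, 63, 37, 54, 47, 31, 25, 103, 52, 73, 14, 32, 12, 58, 102, 65, 11, 71, 40, 15, 19, 74, 1}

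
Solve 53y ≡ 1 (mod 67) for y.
43

Using Extended Euclidean Algorithm:
gcd(53, 67) = 1
Bezout coefficients: 53 × -24 + 67 × 19 = 1
So 53 × -24 ≡ 1 (mod 67)
The inverse is -24 mod 67 = 43
Verification: 53 × 43 = 2279 = 34 × 67 + 1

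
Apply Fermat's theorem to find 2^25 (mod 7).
By Fermat: 2^{6} ≡ 1 (mod 7). 25 = 4×6 + 1. So 2^{25} ≡ 2^{1} ≡ 2 (mod 7)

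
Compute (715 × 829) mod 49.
31

(715 × 829) = 592735
592735 mod 49 = 31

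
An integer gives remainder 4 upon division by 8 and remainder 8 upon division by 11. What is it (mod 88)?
M = 8 × 11 = 88. M₁ = 11, y₁ ≡ 3 (mod 8). M₂ = 8, y₂ ≡ 7 (mod 11). z = 4×11×3 + 8×8×7 ≡ 52 (mod 88). The smallest positive such number is 52.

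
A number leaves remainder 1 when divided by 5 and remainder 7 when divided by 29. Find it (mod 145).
M = 5 × 29 = 145. M₁ = 29, y₁ ≡ 4 (mod 5). M₂ = 5, y₂ ≡ 6 (mod 29). z = 1×29×4 + 7×5×6 ≡ 36 (mod 145)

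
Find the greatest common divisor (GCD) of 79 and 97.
1

Using the Euclidean algorithm:
79 = 0 × 97 + 79
97 = 1 × 79 + 18
79 = 4 × 18 + 7
18 = 2 × 7 + 4
7 = 1 × 4 + 3
4 = 1 × 3 + 1
3 = 3 × 1 + 0

GCD(79, 97) = 1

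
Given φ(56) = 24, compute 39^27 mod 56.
By Euler: 39^{24} ≡ 1 (mod 56) since gcd(39, 56) = 1. 27 = 1×24 + 3. So 39^{27} ≡ 39^{3} ≡ 15 (mod 56)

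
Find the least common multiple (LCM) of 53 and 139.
7367

First find GCD(53, 139) using the Euclidean algorithm:
53 = 0 × 139 + 53
139 = 2 × 53 + 33
53 = 1 × 33 + 20
33 = 1 × 20 + 13
20 = 1 × 13 + 7
13 = 1 × 7 + 6
7 = 1 × 6 + 1
6 = 6 × 1 + 0
GCD(53, 139) = 1

LCM formula: LCM(a, b) = (a × b) / GCD(a, b)
LCM(53, 139) = (53 × 139) / 1
LCM(53, 139) = 7367 / 1
LCM(53, 139) = 7367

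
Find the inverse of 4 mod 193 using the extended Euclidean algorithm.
Extended GCD: 4(-48) + 193(1) = 1. So 4^(-1) ≡ 145 ≡ 145 (mod 193). Verify: 4 × 145 = 580 ≡ 1 (mod 193)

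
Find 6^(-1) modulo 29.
5

Using Extended Euclidean Algorithm:
gcd(6, 29) = 1
Bezout coefficients: 6 × 5 + 29 × -1 = 1
So 6 × 5 ≡ 1 (mod 29)
The inverse is 5 mod 29 = 5
Verification: 6 × 5 = 30 = 1 × 29 + 1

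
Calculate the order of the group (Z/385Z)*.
240

Prime factorization: 385 = 5 × 7 × 11
Using the formula φ(n) = n × Π(1 - 1/p) for each prime factor p:
φ(385) = 385 × (1 - 1/5) × (1 - 1/7) × (1 - 1/11)
φ(385) = 240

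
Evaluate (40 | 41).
(40/41) = 40^{20} mod 41 = 1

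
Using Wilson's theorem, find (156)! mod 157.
By Wilson's theorem, (156)! ≡ -1 ≡ 156 (mod 157)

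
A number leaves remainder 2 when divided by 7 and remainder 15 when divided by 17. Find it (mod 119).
M = 7 × 17 = 119. M₁ = 17, y₁ ≡ 5 (mod 7). M₂ = 7, y₂ ≡ 5 (mod 17). n = 2×17×5 + 15×7×5 ≡ 100 (mod 119)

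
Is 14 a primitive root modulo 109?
p - 1 = 108 has prime divisors 2, 3. Check 14^(108/q) mod 109 for each: 14^(108/2) = 14^54 ≡ 108, 14^(108/3) = 14^36 ≡ 63 (mod 109). None of these is 1, so 14 has order 108 = φ(109), so it is a primitive root mod 109.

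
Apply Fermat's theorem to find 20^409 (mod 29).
By Fermat: 20^{28} ≡ 1 (mod 29). 409 ≡ 17 (mod 28). So 20^{409} ≡ 20^{17} ≡ 25 (mod 29)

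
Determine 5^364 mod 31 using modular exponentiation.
Using Fermat: 5^{30} ≡ 1 (mod 31). 364 ≡ 4 (mod 30). So 5^{364} ≡ 5^{4} ≡ 5 (mod 31)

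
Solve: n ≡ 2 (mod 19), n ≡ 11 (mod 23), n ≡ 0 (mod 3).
M = 19 × 23 × 3 = 1311. M₁ = 69, y₁ ≡ 8 (mod 19). M₂ = 57, y₂ ≡ 21 (mod 23). M₃ = 437, y₃ ≡ 2 (mod 3). n = 2×69×8 + 11×57×21 + 0×437×2 ≡ 1161 (mod 1311)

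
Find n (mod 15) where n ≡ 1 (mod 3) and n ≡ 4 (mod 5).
M = 3 × 5 = 15. M₁ = 5, y₁ ≡ 2 (mod 3). M₂ = 3, y₂ ≡ 2 (mod 5). n = 1×5×2 + 4×3×2 ≡ 4 (mod 15)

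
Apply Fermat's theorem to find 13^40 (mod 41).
By Fermat's Little Theorem, 13^{40} ≡ 1 (mod 41) since 41 is prime and gcd(13, 41) = 1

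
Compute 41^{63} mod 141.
116

Using successive squaring:
Binary expansion of 63: 111111
Powers of 41 mod 141 (each is the square of the previous):
  41^1 ≡ 41 (mod 141)
  41^2 ≡ 41² = 1681 ≡ 130 (mod 141)
  41^4 ≡ 130² = 16900 ≡ 121 (mod 141)
  41^8 ≡ 121² = 14641 ≡ 118 (mod 141)
  41^16 ≡ 118² = 13924 ≡ 106 (mod 141)
  41^32 ≡ 106² = 11236 ≡ 97 (mod 141)
63 = 32 + 16 + 8 + 4 + 2 + 1, so 41^63 = 41^32 × 41^16 × 41^8 × 41^4 × 41^2 × 41^1 ≡ 97 × 106 × 118 × 121 × 130 × 41 (mod 141)
Multiplying step by step:
  97 × 106 = 10282 ≡ 130 (mod 141)
  130 × 118 = 15340 ≡ 112 (mod 141)
  112 × 121 = 13552 ≡ 16 (mod 141)
  16 × 130 = 2080 ≡ 106 (mod 141)
  106 × 41 = 4346 ≡ 116 (mod 141)
Result: 41^63 ≡ 116 (mod 141)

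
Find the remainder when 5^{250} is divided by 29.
By Fermat: 5^{28} ≡ 1 (mod 29). 250 = 8×28 + 26. So 5^{250} ≡ 5^{26} ≡ 7 (mod 29)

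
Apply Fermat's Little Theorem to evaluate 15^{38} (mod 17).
13

By Fermat's Little Theorem, a^(p-1) ≡ 1 (mod p) for prime p and gcd(a, p) = 1
Here p = 17, so 15^16 ≡ 1 (mod 17)
We can reduce the exponent: 38 mod 16 = 6
So 15^38 ≡ 15^6 (mod 17)
Computing: 15^6 mod 17 = 13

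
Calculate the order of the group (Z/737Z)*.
660

Prime factorization: 737 = 11 × 67
Using the formula φ(n) = n × Π(1 - 1/p) for each prime factor p:
φ(737) = 737 × (1 - 1/11) × (1 - 1/67)
φ(737) = 660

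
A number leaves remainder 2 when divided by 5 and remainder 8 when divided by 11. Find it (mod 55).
M = 5 × 11 = 55. M₁ = 11, y₁ ≡ 1 (mod 5). M₂ = 5, y₂ ≡ 9 (mod 11). k = 2×11×1 + 8×5×9 ≡ 52 (mod 55)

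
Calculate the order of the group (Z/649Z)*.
580

Prime factorization: 649 = 11 × 59
Using the formula φ(n) = n × Π(1 - 1/p) for each prime factor p:
φ(649) = 649 × (1 - 1/11) × (1 - 1/59)
φ(649) = 580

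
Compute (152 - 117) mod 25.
10

(152 - 117) = 35
35 mod 25 = 10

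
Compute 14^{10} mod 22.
12

Using successive squaring:
Binary expansion of 10: 1010
Powers of 14 mod 22 (each is the square of the previous):
  14^1 ≡ 14 (mod 22)
  14^2 ≡ 14² = 196 ≡ 20 (mod 22)
  14^4 ≡ 20² = 400 ≡ 4 (mod 22)
  14^8 ≡ 4² = 16 ≡ 16 (mod 22)
10 = 8 + 2, so 14^10 = 14^8 × 14^2 ≡ 16 × 20 (mod 22)
Multiplying step by step:
  16 × 20 = 320 ≡ 12 (mod 22)
Result: 14^10 ≡ 12 (mod 22)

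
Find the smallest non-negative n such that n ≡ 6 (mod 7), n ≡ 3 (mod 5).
13

Using the Chinese Remainder Theorem:
M = product of moduli = 35
For equation 1: M_1 = 5, 5 ≡ 5 (mod 7), inverse of 5 mod 7 is 3 (check: 5 × 3 = 15 ≡ 1 (mod 7))
For equation 2: M_2 = 7, 7 ≡ 2 (mod 5), inverse of 7 mod 5 is 3 (check: 2 × 3 = 6 ≡ 1 (mod 5))
Combine: n ≡ Σ r_i×M_i×(M_i⁻¹ mod m_i) = 6×5×3 + 3×7×3 = 90 + 63 = 153
153 mod 35 = 13
n ≡ 13 (mod 35)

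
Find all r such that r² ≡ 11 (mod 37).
The square roots of 11 mod 37 are 23 and 14. Verify: 23² = 529 ≡ 11 (mod 37)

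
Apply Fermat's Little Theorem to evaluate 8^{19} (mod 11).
7

By Fermat's Little Theorem, a^(p-1) ≡ 1 (mod p) for prime p and gcd(a, p) = 1
Here p = 11, so 8^10 ≡ 1 (mod 11)
We can reduce the exponent: 19 mod 10 = 9
So 8^19 ≡ 8^9 (mod 11)
Computing: 8^9 mod 11 = 7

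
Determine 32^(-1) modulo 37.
32^(-1) ≡ 22 (mod 37). Verification: 32 × 22 = 704 ≡ 1 (mod 37)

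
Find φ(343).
294

Prime factorization: 343 = 7^3
Using the formula φ(n) = n × Π(1 - 1/p) for each prime factor p:
φ(343) = 343 × (1 - 1/7)
φ(343) = 294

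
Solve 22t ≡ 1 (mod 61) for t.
22^(-1) ≡ 25 (mod 61). Verification: 22 × 25 = 550 ≡ 1 (mod 61)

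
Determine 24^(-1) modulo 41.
24^(-1) ≡ 12 (mod 41). Verification: 24 × 12 = 288 ≡ 1 (mod 41)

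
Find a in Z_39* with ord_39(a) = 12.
2 has order 12 mod 39 since 2^{12} ≡ 1 (mod 39) and no smaller power works.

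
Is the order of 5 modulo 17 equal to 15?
No, the actual order is 16, not 15.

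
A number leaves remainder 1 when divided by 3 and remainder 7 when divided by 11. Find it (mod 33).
M = 3 × 11 = 33. M₁ = 11, y₁ ≡ 2 (mod 3). M₂ = 3, y₂ ≡ 4 (mod 11). k = 1×11×2 + 7×3×4 ≡ 7 (mod 33)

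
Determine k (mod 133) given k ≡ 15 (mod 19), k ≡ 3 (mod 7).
129

Using the Chinese Remainder Theorem:
M = product of moduli = 133
For equation 1: M_1 = 7, 7 ≡ 7 (mod 19), inverse of 7 mod 19 is 11 (check: 7 × 11 = 77 ≡ 1 (mod 19))
For equation 2: M_2 = 19, 19 ≡ 5 (mod 7), inverse of 19 mod 7 is 3 (check: 5 × 3 = 15 ≡ 1 (mod 7))
Combine: k ≡ Σ r_i×M_i×(M_i⁻¹ mod m_i) = 15×7×11 + 3×19×3 = 1155 + 171 = 1326
1326 mod 133 = 129
k ≡ 129 (mod 133)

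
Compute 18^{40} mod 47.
3

Using successive squaring:
Binary expansion of 40: 101000
Powers of 18 mod 47 (each is the square of the previous):
  18^1 ≡ 18 (mod 47)
  18^2 ≡ 18² = 324 ≡ 42 (mod 47)
  18^4 ≡ 42² = 1764 ≡ 25 (mod 47)
  18^8 ≡ 25² = 625 ≡ 14 (mod 47)
  18^16 ≡ 14² = 196 ≡ 8 (mod 47)
  18^32 ≡ 8² = 64 ≡ 17 (mod 47)
40 = 32 + 8, so 18^40 = 18^32 × 18^8 ≡ 17 × 14 (mod 47)
Multiplying step by step:
  17 × 14 = 238 ≡ 3 (mod 47)
Result: 18^40 ≡ 3 (mod 47)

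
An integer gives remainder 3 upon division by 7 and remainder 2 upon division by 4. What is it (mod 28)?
M = 7 × 4 = 28. M₁ = 4, y₁ ≡ 2 (mod 7). M₂ = 7, y₂ ≡ 3 (mod 4). t = 3×4×2 + 2×7×3 ≡ 10 (mod 28). The smallest positive such number is 10.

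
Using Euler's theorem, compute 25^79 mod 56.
By Euler: 25^{24} ≡ 1 (mod 56) since gcd(25, 56) = 1. 79 = 3×24 + 7. So 25^{79} ≡ 25^{7} ≡ 25 (mod 56)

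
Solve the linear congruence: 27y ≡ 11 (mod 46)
43

Since gcd(27, 46) = 1 divides 11, a solution exists.
Multiply both sides by the inverse of 27 mod 46:
  27^(-1) mod 46 = 29
  x ≡ 29 × 11 ≡ 319 ≡ 43 (mod 46)
Verification: 27 × 43 = 1161 = 25 × 46 + 11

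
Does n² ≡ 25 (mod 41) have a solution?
By Euler's criterion: 25^{20} ≡ 1 (mod 41). Since this equals 1, 25 is a QR.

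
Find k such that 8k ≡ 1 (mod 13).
8^(-1) ≡ 5 (mod 13). Verification: 8 × 5 = 40 ≡ 1 (mod 13)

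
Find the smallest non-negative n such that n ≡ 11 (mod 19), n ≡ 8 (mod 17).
144

Using the Chinese Remainder Theorem:
M = product of moduli = 323
For equation 1: M_1 = 17, 17 ≡ 17 (mod 19), inverse of 17 mod 19 is 9 (check: 17 × 9 = 153 ≡ 1 (mod 19))
For equation 2: M_2 = 19, 19 ≡ 2 (mod 17), inverse of 19 mod 17 is 9 (check: 2 × 9 = 18 ≡ 1 (mod 17))
Combine: n ≡ Σ r_i×M_i×(M_i⁻¹ mod m_i) = 11×17×9 + 8×19×9 = 1683 + 1368 = 3051
3051 mod 323 = 144
n ≡ 144 (mod 323)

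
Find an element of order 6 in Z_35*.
4 has order 6 mod 35 since 4^{6} ≡ 1 (mod 35) and no smaller power works.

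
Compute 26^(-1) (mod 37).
10

Using Extended Euclidean Algorithm:
gcd(26, 37) = 1
Bezout coefficients: 26 × 10 + 37 × -7 = 1
So 26 × 10 ≡ 1 (mod 37)
The inverse is 10 mod 37 = 10
Verification: 26 × 10 = 260 = 7 × 37 + 1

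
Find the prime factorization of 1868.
2^2 × 467

Divide by primes starting from smallest:
1868 ÷ 2 = 934
934 ÷ 2 = 467
467 ÷ 467 = 1

1868 = 2^2 × 467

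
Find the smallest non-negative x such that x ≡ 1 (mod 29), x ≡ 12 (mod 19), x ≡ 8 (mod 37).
11108

Using the Chinese Remainder Theorem:
M = product of moduli = 20387
For equation 1: M_1 = 703, 703 ≡ 7 (mod 29), inverse of 703 mod 29 is 25 (check: 7 × 25 = 175 ≡ 1 (mod 29))
For equation 2: M_2 = 1073, 1073 ≡ 9 (mod 19), inverse of 1073 mod 19 is 17 (check: 9 × 17 = 153 ≡ 1 (mod 19))
For equation 3: M_3 = 551, 551 ≡ 33 (mod 37), inverse of 551 mod 37 is 9 (check: 33 × 9 = 297 ≡ 1 (mod 37))
Combine: x ≡ Σ r_i×M_i×(M_i⁻¹ mod m_i) = 1×703×25 + 12×1073×17 + 8×551×9 = 17575 + 218892 + 39672 = 276139
276139 mod 20387 = 11108
x ≡ 11108 (mod 20387)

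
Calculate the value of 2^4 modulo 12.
4 = 4 (binary 100). Repeated squaring mod 12: 2^1 ≡ 2; 2^2 ≡ 2² = 4 ≡ 4; 2^4 ≡ 4² = 16 ≡ 4. So 2^4 ≡ 4 (mod 12).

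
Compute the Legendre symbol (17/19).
(17/19) = 17^{9} mod 19 = 1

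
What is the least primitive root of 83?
2

A primitive root g modulo p has order p-1 = 82
Prime divisors of 82: [2, 41]
g is a primitive root iff g^(82/q) ≢ 1 (mod 83) for each prime divisor q
Testing small values:
  g = 2: 2^41 ≡ 82, 2^2 ≡ 4 (mod 83) → none is 1, primitive root!
The smallest primitive root is 2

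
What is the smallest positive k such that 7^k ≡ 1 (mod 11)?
Powers of 7 mod 11: 7^1≡7, 7^2≡5, 7^3≡2, 7^4≡3, 7^5≡10, 7^6≡4, 7^7≡6, 7^8≡9, 7^9≡8, 7^10≡1. Order = 10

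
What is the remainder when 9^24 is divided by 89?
Using repeated squaring. 24 = 16 + 8 (binary 11000). Repeated squaring mod 89: 9^1 ≡ 9; 9^2 ≡ 9² = 81 ≡ 81; 9^4 ≡ 81² = 6561 ≡ 64; 9^8 ≡ 64² = 4096 ≡ 2; 9^16 ≡ 2² = 4 ≡ 4. Multiply: 9^24 = 9^16 × 9^8 ≡ 4 × 2 (mod 89): 4 × 2 = 8 ≡ 8. So 9^24 ≡ 8 (mod 89).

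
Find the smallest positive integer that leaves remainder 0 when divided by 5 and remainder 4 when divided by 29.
M = 5 × 29 = 145. M₁ = 29, y₁ ≡ 4 (mod 5). M₂ = 5, y₂ ≡ 6 (mod 29). k = 0×29×4 + 4×5×6 ≡ 120 (mod 145). The smallest positive such number is 120.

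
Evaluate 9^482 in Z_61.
Using Fermat: 9^{60} ≡ 1 (mod 61). 482 ≡ 2 (mod 60). So 9^{482} ≡ 9^{2} ≡ 20 (mod 61)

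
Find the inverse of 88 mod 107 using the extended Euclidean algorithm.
Extended GCD: 88(45) + 107(-37) = 1. So 88^(-1) ≡ 45 ≡ 45 (mod 107). Verify: 88 × 45 = 3960 ≡ 1 (mod 107)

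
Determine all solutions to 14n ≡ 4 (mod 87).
50

Since gcd(14, 87) = 1 divides 4, a solution exists.
Multiply both sides by the inverse of 14 mod 87:
  14^(-1) mod 87 = 56
  x ≡ 56 × 4 ≡ 224 ≡ 50 (mod 87)
Verification: 14 × 50 = 700 = 8 × 87 + 4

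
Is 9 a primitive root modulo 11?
p - 1 = 10 has prime divisors 2, 5. Check 9^(10/q) mod 11 for each: 9^(10/2) = 9^5 ≡ 1, 9^(10/5) = 9^2 ≡ 4 (mod 11). Since 9^5 ≡ 1 (mod 11), the order of 9 divides 5 (in fact the order is 5) ≠ 10, so it is not a primitive root.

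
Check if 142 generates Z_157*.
p - 1 = 156 has prime divisors 2, 3, 13. Check 142^(156/q) mod 157 for each: 142^(156/2) = 142^78 ≡ 156, 142^(156/3) = 142^52 ≡ 144, 142^(156/13) = 142^12 ≡ 108 (mod 157). None of these is 1, so 142 has order 156 = φ(157), so it is a primitive root mod 157.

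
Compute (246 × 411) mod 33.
27

(246 × 411) = 101106
101106 mod 33 = 27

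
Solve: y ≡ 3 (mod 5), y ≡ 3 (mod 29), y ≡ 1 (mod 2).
M = 5 × 29 × 2 = 290. M₁ = 58, y₁ ≡ 2 (mod 5). M₂ = 10, y₂ ≡ 3 (mod 29). M₃ = 145, y₃ ≡ 1 (mod 2). y = 3×58×2 + 3×10×3 + 1×145×1 ≡ 3 (mod 290)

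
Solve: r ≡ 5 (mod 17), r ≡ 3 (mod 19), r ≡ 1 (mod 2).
M = 17 × 19 × 2 = 646. M₁ = 38, y₁ ≡ 13 (mod 17). M₂ = 34, y₂ ≡ 14 (mod 19). M₃ = 323, y₃ ≡ 1 (mod 2). r = 5×38×13 + 3×34×14 + 1×323×1 ≡ 345 (mod 646)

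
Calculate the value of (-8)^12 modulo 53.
Using repeated squaring. (-8) ≡ 45 (mod 53). 12 = 8 + 4 (binary 1100). Repeated squaring mod 53: 45^1 ≡ 45; 45^2 ≡ 45² = 2025 ≡ 11; 45^4 ≡ 11² = 121 ≡ 15; 45^8 ≡ 15² = 225 ≡ 13. Multiply: (-8)^12 ≡ 45^8 × 45^4 ≡ 13 × 15 (mod 53): 13 × 15 = 195 ≡ 36. So (-8)^12 ≡ 36 (mod 53).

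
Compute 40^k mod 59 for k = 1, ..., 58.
g^1, g^2, ..., g^{58} mod 59: {40, 7, 44, 49, 13, 48, 32, 41, 47, 51, 34, 3, 2, 21, 14, 29, 39, 26, 37, 5, 23, 35, 43, 9, 6, 4, 42, 28, 58, 19, 52, 15, 10, 46, 11, 27, 18, 12, 8, 25, 56, 57, 38, 45, 30, 20, 33, 22, 54, 36, 24, 16, 50, 53, 55, 17, 31, 1}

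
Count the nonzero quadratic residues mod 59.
For prime 59, there are (p-1)/2 = (59-1)/2 = 29 quadratic residues (excluding 0).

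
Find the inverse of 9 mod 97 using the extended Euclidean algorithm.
Extended GCD: 9(-43) + 97(4) = 1. So 9^(-1) ≡ 54 ≡ 54 (mod 97). Verify: 9 × 54 = 486 ≡ 1 (mod 97)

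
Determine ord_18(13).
Powers of 13 mod 18: 13^1≡13, 13^2≡7, 13^3≡1. Order = 3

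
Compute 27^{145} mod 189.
27

Using successive squaring:
Binary expansion of 145: 10010001
Powers of 27 mod 189 (each is the square of the previous):
  27^1 ≡ 27 (mod 189)
  27^2 ≡ 27² = 729 ≡ 162 (mod 189)
  27^4 ≡ 162² = 26244 ≡ 162 (mod 189)
  27^8 ≡ 162² = 26244 ≡ 162 (mod 189)
  27^16 ≡ 162² = 26244 ≡ 162 (mod 189)
  27^32 ≡ 162² = 26244 ≡ 162 (mod 189)
  27^64 ≡ 162² = 26244 ≡ 162 (mod 189)
  27^128 ≡ 162² = 26244 ≡ 162 (mod 189)
145 = 128 + 16 + 1, so 27^145 = 27^128 × 27^16 × 27^1 ≡ 162 × 162 × 27 (mod 189)
Multiplying step by step:
  162 × 162 = 26244 ≡ 162 (mod 189)
  162 × 27 = 4374 ≡ 27 (mod 189)
Result: 27^145 ≡ 27 (mod 189)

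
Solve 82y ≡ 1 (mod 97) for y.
84

Using Extended Euclidean Algorithm:
gcd(82, 97) = 1
Bezout coefficients: 82 × -13 + 97 × 11 = 1
So 82 × -13 ≡ 1 (mod 97)
The inverse is -13 mod 97 = 84
Verification: 82 × 84 = 6888 = 71 × 97 + 1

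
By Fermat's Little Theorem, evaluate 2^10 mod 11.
By Fermat's Little Theorem, 2^{10} ≡ 1 (mod 11) since 11 is prime and gcd(2, 11) = 1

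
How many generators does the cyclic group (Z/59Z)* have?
28

The number of primitive roots modulo p is φ(p-1) = φ(58)
φ(58) = 28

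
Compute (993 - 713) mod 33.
16

(993 - 713) = 280
280 mod 33 = 16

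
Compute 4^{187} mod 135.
49

Using successive squaring:
Binary expansion of 187: 10111011
Powers of 4 mod 135 (each is the square of the previous):
  4^1 ≡ 4 (mod 135)
  4^2 ≡ 4² = 16 ≡ 16 (mod 135)
  4^4 ≡ 16² = 256 ≡ 121 (mod 135)
  4^8 ≡ 121² = 14641 ≡ 61 (mod 135)
  4^16 ≡ 61² = 3721 ≡ 76 (mod 135)
  4^32 ≡ 76² = 5776 ≡ 106 (mod 135)
  4^64 ≡ 106² = 11236 ≡ 31 (mod 135)
  4^128 ≡ 31² = 961 ≡ 16 (mod 135)
187 = 128 + 32 + 16 + 8 + 2 + 1, so 4^187 = 4^128 × 4^32 × 4^16 × 4^8 × 4^2 × 4^1 ≡ 16 × 106 × 76 × 61 × 16 × 4 (mod 135)
Multiplying step by step:
  16 × 106 = 1696 ≡ 76 (mod 135)
  76 × 76 = 5776 ≡ 106 (mod 135)
  106 × 61 = 6466 ≡ 121 (mod 135)
  121 × 16 = 1936 ≡ 46 (mod 135)
  46 × 4 = 184 ≡ 49 (mod 135)
Result: 4^187 ≡ 49 (mod 135)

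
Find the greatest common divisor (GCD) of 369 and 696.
3

Using the Euclidean algorithm:
369 = 0 × 696 + 369
696 = 1 × 369 + 327
369 = 1 × 327 + 42
327 = 7 × 42 + 33
42 = 1 × 33 + 9
33 = 3 × 9 + 6
9 = 1 × 6 + 3
6 = 2 × 3 + 0

GCD(369, 696) = 3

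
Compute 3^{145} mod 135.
108

Using successive squaring:
Binary expansion of 145: 10010001
Powers of 3 mod 135 (each is the square of the previous):
  3^1 ≡ 3 (mod 135)
  3^2 ≡ 3² = 9 ≡ 9 (mod 135)
  3^4 ≡ 9² = 81 ≡ 81 (mod 135)
  3^8 ≡ 81² = 6561 ≡ 81 (mod 135)
  3^16 ≡ 81² = 6561 ≡ 81 (mod 135)
  3^32 ≡ 81² = 6561 ≡ 81 (mod 135)
  3^64 ≡ 81² = 6561 ≡ 81 (mod 135)
  3^128 ≡ 81² = 6561 ≡ 81 (mod 135)
145 = 128 + 16 + 1, so 3^145 = 3^128 × 3^16 × 3^1 ≡ 81 × 81 × 3 (mod 135)
Multiplying step by step:
  81 × 81 = 6561 ≡ 81 (mod 135)
  81 × 3 = 243 ≡ 108 (mod 135)
Result: 3^145 ≡ 108 (mod 135)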